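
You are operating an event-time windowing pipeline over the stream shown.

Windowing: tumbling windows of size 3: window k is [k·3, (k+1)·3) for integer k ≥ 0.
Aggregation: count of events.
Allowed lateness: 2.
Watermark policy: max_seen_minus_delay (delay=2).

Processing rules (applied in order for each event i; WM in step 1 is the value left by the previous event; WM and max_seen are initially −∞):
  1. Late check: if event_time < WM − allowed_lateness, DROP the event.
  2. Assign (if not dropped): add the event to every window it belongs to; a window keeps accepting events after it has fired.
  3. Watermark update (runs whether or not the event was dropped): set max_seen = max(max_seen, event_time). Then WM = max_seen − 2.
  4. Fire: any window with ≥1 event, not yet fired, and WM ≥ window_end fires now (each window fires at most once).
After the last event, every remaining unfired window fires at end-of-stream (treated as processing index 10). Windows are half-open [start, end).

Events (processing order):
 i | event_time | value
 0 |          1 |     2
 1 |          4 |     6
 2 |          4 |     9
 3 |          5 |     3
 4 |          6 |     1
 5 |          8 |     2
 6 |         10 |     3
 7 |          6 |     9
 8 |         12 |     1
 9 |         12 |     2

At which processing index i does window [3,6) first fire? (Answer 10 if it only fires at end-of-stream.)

i=0 t=1 v=2: → [0,3); WM=-1
i=1 t=4 v=6: → [3,6); WM=2
i=2 t=4 v=9: → [3,6); WM=2
i=3 t=5 v=3: → [3,6); WM=3; [0,3) fires=1
i=4 t=6 v=1: → [6,9); WM=4
i=5 t=8 v=2: → [6,9); WM=6; [3,6) fires=3
i=6 t=10 v=3: → [9,12); WM=8
i=7 t=6 v=9: → [6,9); WM=8
i=8 t=12 v=1: → [12,15); WM=10; [6,9) fires=3
i=9 t=12 v=2: → [12,15); WM=10

5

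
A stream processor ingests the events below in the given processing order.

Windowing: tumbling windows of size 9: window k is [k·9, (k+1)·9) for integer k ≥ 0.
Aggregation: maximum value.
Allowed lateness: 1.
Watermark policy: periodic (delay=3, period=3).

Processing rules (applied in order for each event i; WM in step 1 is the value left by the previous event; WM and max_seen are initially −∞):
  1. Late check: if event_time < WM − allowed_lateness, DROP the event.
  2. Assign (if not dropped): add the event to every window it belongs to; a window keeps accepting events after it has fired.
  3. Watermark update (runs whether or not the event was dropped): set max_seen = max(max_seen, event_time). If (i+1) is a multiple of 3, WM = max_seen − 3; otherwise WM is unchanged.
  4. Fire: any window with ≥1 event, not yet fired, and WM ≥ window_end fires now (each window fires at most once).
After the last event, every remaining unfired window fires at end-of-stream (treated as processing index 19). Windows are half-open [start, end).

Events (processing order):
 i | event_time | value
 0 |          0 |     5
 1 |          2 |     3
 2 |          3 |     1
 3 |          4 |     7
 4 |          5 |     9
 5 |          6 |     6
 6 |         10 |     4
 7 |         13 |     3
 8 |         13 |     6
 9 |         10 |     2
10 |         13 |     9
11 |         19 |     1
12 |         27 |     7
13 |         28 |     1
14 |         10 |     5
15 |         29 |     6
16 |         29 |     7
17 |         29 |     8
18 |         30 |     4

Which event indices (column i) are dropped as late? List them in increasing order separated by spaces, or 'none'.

i=0 t=0 v=5: → [0,9); WM=−∞
i=1 t=2 v=3: → [0,9); WM=−∞
i=2 t=3 v=1: → [0,9); WM=0
i=3 t=4 v=7: → [0,9); WM=0
i=4 t=5 v=9: → [0,9); WM=0
i=5 t=6 v=6: → [0,9); WM=3
i=6 t=10 v=4: → [9,18); WM=3
i=7 t=13 v=3: → [9,18); WM=3
i=8 t=13 v=6: → [9,18); WM=10; [0,9) fires=9
i=9 t=10 v=2: → [9,18); WM=10
i=10 t=13 v=9: → [9,18); WM=10
i=11 t=19 v=1: → [18,27); WM=16
i=12 t=27 v=7: → [27,36); WM=16
i=13 t=28 v=1: → [27,36); WM=16
i=14 t=10 v=5: DROP (t<16-1); WM=25; [9,18) fires=9
i=15 t=29 v=6: → [27,36); WM=25
i=16 t=29 v=7: → [27,36); WM=25
i=17 t=29 v=8: → [27,36); WM=26
i=18 t=30 v=4: → [27,36); WM=26

14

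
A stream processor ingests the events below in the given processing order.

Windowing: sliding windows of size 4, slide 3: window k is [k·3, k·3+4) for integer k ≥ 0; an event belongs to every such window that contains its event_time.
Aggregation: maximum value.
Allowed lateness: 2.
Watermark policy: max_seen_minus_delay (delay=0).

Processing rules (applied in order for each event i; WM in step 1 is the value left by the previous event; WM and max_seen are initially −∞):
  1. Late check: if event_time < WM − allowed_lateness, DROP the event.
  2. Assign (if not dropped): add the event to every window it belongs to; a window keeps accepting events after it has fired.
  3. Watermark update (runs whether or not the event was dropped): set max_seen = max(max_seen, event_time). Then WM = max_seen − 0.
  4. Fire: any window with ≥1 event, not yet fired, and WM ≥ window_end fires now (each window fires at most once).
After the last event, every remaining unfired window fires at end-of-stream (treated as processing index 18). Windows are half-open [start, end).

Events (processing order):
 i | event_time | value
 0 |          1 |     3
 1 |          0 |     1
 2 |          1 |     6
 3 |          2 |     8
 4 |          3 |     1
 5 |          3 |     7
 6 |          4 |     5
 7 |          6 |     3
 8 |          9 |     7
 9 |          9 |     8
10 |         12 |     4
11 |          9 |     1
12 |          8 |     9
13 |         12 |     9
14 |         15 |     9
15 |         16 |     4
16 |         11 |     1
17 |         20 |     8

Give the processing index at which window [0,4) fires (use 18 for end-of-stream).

6

i=0 t=1 v=3: → [0,4); WM=1
i=1 t=0 v=1: → [0,4); WM=1
i=2 t=1 v=6: → [0,4); WM=1
i=3 t=2 v=8: → [0,4); WM=2
i=4 t=3 v=1: → [3,7),[0,4); WM=3
i=5 t=3 v=7: → [3,7),[0,4); WM=3
i=6 t=4 v=5: → [3,7); WM=4; [0,4) fires=8
i=7 t=6 v=3: → [6,10),[3,7); WM=6
i=8 t=9 v=7: → [9,13),[6,10); WM=9; [3,7) fires=7
i=9 t=9 v=8: → [9,13),[6,10); WM=9
i=10 t=12 v=4: → [12,16),[9,13); WM=12; [6,10) fires=8
i=11 t=9 v=1: DROP (t<12-2); WM=12
i=12 t=8 v=9: DROP (t<12-2); WM=12
i=13 t=12 v=9: → [12,16),[9,13); WM=12
i=14 t=15 v=9: → [15,19),[12,16); WM=15; [9,13) fires=9
i=15 t=16 v=4: → [15,19); WM=16; [12,16) fires=9
i=16 t=11 v=1: DROP (t<16-2); WM=16
i=17 t=20 v=8: → [18,22); WM=20; [15,19) fires=9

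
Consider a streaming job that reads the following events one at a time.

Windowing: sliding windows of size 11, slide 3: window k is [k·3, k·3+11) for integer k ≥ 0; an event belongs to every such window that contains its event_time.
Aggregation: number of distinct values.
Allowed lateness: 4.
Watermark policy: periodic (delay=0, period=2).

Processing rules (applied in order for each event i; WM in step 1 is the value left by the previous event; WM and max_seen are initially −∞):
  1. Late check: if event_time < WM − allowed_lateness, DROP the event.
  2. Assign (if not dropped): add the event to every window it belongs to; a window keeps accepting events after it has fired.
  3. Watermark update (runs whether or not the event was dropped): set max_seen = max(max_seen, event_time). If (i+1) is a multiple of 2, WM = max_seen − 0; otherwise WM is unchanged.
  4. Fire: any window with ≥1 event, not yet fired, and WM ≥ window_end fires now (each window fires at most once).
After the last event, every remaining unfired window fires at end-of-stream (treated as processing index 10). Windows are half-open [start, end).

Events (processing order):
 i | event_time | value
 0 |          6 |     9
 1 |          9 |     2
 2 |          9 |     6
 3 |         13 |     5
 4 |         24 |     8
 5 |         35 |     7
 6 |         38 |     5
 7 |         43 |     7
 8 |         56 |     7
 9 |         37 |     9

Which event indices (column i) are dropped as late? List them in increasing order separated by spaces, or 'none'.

i=0 t=6 v=9: → [6,17),[3,14),[0,11); WM=−∞
i=1 t=9 v=2: → [9,20),[6,17),[3,14),[0,11); WM=9
i=2 t=9 v=6: → [9,20),[6,17),[3,14),[0,11); WM=9
i=3 t=13 v=5: → [12,23),[9,20),[6,17),[3,14); WM=13; [0,11) fires=3
i=4 t=24 v=8: → [24,35),[21,32),[18,29),[15,26); WM=13
i=5 t=35 v=7: → [33,44),[30,41),[27,38); WM=35; [3,14) fires=4 [6,17) fires=4 [9,20) fires=3 [12,23) fires=1 [15,26) fires=1 [18,29) fires=1 [21,32) fires=1 [24,35) fires=1
i=6 t=38 v=5: → [36,47),[33,44),[30,41); WM=35
i=7 t=43 v=7: → [42,53),[39,50),[36,47),[33,44); WM=43; [27,38) fires=1 [30,41) fires=2
i=8 t=56 v=7: → [54,65),[51,62),[48,59); WM=43
i=9 t=37 v=9: DROP (t<43-4); WM=56; [33,44) fires=2 [36,47) fires=2 [39,50) fires=1 [42,53) fires=1

9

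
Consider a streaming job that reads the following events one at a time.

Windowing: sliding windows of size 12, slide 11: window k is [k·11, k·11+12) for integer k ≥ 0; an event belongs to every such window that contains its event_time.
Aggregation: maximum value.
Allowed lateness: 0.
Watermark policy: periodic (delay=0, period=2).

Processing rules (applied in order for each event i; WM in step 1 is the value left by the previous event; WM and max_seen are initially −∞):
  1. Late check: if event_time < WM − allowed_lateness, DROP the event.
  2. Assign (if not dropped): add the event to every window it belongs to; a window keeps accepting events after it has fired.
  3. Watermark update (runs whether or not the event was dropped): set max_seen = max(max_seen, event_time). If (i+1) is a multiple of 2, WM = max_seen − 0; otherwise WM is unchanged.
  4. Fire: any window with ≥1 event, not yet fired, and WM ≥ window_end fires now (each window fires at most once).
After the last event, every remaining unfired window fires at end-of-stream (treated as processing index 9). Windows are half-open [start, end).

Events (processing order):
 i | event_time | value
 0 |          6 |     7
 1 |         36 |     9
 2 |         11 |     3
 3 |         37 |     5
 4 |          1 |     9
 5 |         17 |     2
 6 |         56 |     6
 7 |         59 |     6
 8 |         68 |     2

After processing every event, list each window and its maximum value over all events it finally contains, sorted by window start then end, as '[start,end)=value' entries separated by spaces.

[0,12)=7 [33,45)=9 [55,67)=6 [66,78)=2

i=0 t=6 v=7: → [0,12); WM=−∞
i=1 t=36 v=9: → [33,45); WM=36; [0,12) fires=7
i=2 t=11 v=3: DROP (t<36-0); WM=36
i=3 t=37 v=5: → [33,45); WM=37
i=4 t=1 v=9: DROP (t<37-0); WM=37
i=5 t=17 v=2: DROP (t<37-0); WM=37
i=6 t=56 v=6: → [55,67); WM=37
i=7 t=59 v=6: → [55,67); WM=59; [33,45) fires=9
i=8 t=68 v=2: → [66,78); WM=59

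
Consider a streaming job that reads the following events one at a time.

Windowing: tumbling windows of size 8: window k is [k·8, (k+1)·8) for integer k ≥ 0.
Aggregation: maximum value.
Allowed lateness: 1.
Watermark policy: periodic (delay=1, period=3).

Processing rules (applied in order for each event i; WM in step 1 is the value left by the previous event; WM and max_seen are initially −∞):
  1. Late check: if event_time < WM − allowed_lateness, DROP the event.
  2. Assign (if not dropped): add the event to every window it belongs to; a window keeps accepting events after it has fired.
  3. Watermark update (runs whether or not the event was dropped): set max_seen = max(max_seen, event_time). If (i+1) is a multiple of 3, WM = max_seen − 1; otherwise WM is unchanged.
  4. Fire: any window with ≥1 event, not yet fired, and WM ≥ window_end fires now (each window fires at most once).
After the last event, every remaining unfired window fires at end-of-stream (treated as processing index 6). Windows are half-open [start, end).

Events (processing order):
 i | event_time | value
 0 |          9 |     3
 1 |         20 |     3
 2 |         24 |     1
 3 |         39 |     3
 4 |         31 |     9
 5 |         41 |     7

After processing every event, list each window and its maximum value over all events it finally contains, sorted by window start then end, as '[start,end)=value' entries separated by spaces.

i=0 t=9 v=3: → [8,16); WM=−∞
i=1 t=20 v=3: → [16,24); WM=−∞
i=2 t=24 v=1: → [24,32); WM=23; [8,16) fires=3
i=3 t=39 v=3: → [32,40); WM=23
i=4 t=31 v=9: → [24,32); WM=23
i=5 t=41 v=7: → [40,48); WM=40; [16,24) fires=3 [24,32) fires=9 [32,40) fires=3

[8,16)=3 [16,24)=3 [24,32)=9 [32,40)=3 [40,48)=7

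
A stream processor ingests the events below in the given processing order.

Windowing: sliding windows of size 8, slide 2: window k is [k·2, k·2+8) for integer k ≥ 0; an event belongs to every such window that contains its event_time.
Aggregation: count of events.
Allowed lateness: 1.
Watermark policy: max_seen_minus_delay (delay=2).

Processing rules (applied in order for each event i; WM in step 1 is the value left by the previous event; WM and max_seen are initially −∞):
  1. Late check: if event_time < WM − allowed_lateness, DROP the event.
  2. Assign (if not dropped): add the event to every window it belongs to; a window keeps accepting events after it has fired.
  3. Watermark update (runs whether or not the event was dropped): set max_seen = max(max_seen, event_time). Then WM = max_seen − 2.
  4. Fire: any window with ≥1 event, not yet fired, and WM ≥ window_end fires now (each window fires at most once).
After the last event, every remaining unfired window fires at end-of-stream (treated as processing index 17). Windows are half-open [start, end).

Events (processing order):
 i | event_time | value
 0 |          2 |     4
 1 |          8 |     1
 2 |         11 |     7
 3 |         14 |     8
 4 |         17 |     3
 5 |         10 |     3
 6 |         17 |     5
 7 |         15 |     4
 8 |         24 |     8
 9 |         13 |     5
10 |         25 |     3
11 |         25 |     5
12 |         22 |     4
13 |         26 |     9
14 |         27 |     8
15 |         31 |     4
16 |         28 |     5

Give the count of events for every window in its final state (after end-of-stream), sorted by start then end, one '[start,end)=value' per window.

[0,8)=1 [2,10)=2 [4,12)=2 [6,14)=2 [8,16)=4 [10,18)=5 [12,20)=4 [14,22)=4 [16,24)=3 [18,26)=4 [20,28)=6 [22,30)=7 [24,32)=7 [26,34)=4 [28,36)=2 [30,38)=1

i=0 t=2 v=4: → [2,10),[0,8); WM=0
i=1 t=8 v=1: → [8,16),[6,14),[4,12),[2,10); WM=6
i=2 t=11 v=7: → [10,18),[8,16),[6,14),[4,12); WM=9; [0,8) fires=1
i=3 t=14 v=8: → [14,22),[12,20),[10,18),[8,16); WM=12; [2,10) fires=2 [4,12) fires=2
i=4 t=17 v=3: → [16,24),[14,22),[12,20),[10,18); WM=15; [6,14) fires=2
i=5 t=10 v=3: DROP (t<15-1); WM=15
i=6 t=17 v=5: → [16,24),[14,22),[12,20),[10,18); WM=15
i=7 t=15 v=4: → [14,22),[12,20),[10,18),[8,16); WM=15
i=8 t=24 v=8: → [24,32),[22,30),[20,28),[18,26); WM=22; [8,16) fires=4 [10,18) fires=5 [12,20) fires=4 [14,22) fires=4
i=9 t=13 v=5: DROP (t<22-1); WM=22
i=10 t=25 v=3: → [24,32),[22,30),[20,28),[18,26); WM=23
i=11 t=25 v=5: → [24,32),[22,30),[20,28),[18,26); WM=23
i=12 t=22 v=4: → [22,30),[20,28),[18,26),[16,24); WM=23
i=13 t=26 v=9: → [26,34),[24,32),[22,30),[20,28); WM=24; [16,24) fires=3
i=14 t=27 v=8: → [26,34),[24,32),[22,30),[20,28); WM=25
i=15 t=31 v=4: → [30,38),[28,36),[26,34),[24,32); WM=29; [18,26) fires=4 [20,28) fires=6
i=16 t=28 v=5: → [28,36),[26,34),[24,32),[22,30); WM=29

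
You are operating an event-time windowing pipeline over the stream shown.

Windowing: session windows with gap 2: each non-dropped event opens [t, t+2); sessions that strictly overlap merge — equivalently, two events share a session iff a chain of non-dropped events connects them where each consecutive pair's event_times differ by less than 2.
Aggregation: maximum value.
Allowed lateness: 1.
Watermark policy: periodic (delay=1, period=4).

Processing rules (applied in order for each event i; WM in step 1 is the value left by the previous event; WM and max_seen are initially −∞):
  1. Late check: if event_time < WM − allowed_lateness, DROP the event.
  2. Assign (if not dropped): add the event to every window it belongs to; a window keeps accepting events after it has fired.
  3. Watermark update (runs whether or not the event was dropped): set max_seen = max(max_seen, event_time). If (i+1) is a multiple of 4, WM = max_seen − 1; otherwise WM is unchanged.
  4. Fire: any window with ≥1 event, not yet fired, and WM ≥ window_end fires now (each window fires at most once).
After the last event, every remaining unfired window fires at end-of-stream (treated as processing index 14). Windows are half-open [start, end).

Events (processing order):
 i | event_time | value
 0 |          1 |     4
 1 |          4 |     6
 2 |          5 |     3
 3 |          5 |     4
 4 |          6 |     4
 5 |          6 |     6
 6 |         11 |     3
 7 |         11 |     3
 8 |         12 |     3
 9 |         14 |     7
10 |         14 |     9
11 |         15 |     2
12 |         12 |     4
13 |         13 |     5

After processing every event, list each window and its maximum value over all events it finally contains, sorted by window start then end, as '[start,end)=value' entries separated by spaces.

[1,3)=4 [4,8)=6 [11,17)=9

i=0 t=1 v=4: → [1,3); WM=−∞
i=1 t=4 v=6: → [4,6); WM=−∞
i=2 t=5 v=3: → [4,7); WM=−∞
i=3 t=5 v=4: → [4,7); WM=4
i=4 t=6 v=4: → [4,8); WM=4
i=5 t=6 v=6: → [4,8); WM=4
i=6 t=11 v=3: → [11,13); WM=4
i=7 t=11 v=3: → [11,13); WM=10
i=8 t=12 v=3: → [11,14); WM=10
i=9 t=14 v=7: → [14,16); WM=10
i=10 t=14 v=9: → [14,16); WM=10
i=11 t=15 v=2: → [14,17); WM=14
i=12 t=12 v=4: DROP (t<14-1); WM=14
i=13 t=13 v=5: → [11,17); WM=14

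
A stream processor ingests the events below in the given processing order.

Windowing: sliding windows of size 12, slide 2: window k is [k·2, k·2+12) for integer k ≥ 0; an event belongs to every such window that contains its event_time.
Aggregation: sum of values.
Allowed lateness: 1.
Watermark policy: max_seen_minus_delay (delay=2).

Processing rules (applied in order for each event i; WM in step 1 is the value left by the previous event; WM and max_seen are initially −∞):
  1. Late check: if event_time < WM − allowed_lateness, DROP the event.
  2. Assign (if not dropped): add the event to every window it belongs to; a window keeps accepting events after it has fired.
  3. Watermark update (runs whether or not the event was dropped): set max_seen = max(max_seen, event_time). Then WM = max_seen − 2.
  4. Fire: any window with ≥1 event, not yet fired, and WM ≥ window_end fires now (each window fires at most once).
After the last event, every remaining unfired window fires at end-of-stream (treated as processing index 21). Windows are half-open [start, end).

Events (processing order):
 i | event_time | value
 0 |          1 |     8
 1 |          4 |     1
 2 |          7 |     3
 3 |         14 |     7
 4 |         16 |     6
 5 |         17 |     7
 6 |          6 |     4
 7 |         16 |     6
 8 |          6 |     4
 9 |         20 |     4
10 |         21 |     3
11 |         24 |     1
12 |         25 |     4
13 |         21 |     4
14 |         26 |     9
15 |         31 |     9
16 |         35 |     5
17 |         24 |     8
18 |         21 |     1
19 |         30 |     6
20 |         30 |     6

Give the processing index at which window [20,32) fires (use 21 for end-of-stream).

i=0 t=1 v=8: → [0,12); WM=-1
i=1 t=4 v=1: → [4,16),[2,14),[0,12); WM=2
i=2 t=7 v=3: → [6,18),[4,16),[2,14),[0,12); WM=5
i=3 t=14 v=7: → [14,26),[12,24),[10,22),[8,20),[6,18),[4,16); WM=12; [0,12) fires=12
i=4 t=16 v=6: → [16,28),[14,26),[12,24),[10,22),[8,20),[6,18); WM=14; [2,14) fires=4
i=5 t=17 v=7: → [16,28),[14,26),[12,24),[10,22),[8,20),[6,18); WM=15
i=6 t=6 v=4: DROP (t<15-1); WM=15
i=7 t=16 v=6: → [16,28),[14,26),[12,24),[10,22),[8,20),[6,18); WM=15
i=8 t=6 v=4: DROP (t<15-1); WM=15
i=9 t=20 v=4: → [20,32),[18,30),[16,28),[14,26),[12,24),[10,22); WM=18; [4,16) fires=11 [6,18) fires=29
i=10 t=21 v=3: → [20,32),[18,30),[16,28),[14,26),[12,24),[10,22); WM=19
i=11 t=24 v=1: → [24,36),[22,34),[20,32),[18,30),[16,28),[14,26); WM=22; [8,20) fires=26 [10,22) fires=33
i=12 t=25 v=4: → [24,36),[22,34),[20,32),[18,30),[16,28),[14,26); WM=23
i=13 t=21 v=4: DROP (t<23-1); WM=23
i=14 t=26 v=9: → [26,38),[24,36),[22,34),[20,32),[18,30),[16,28); WM=24; [12,24) fires=33
i=15 t=31 v=9: → [30,42),[28,40),[26,38),[24,36),[22,34),[20,32); WM=29; [14,26) fires=38 [16,28) fires=40
i=16 t=35 v=5: → [34,46),[32,44),[30,42),[28,40),[26,38),[24,36); WM=33; [18,30) fires=21 [20,32) fires=30
i=17 t=24 v=8: DROP (t<33-1); WM=33
i=18 t=21 v=1: DROP (t<33-1); WM=33
i=19 t=30 v=6: DROP (t<33-1); WM=33
i=20 t=30 v=6: DROP (t<33-1); WM=33

16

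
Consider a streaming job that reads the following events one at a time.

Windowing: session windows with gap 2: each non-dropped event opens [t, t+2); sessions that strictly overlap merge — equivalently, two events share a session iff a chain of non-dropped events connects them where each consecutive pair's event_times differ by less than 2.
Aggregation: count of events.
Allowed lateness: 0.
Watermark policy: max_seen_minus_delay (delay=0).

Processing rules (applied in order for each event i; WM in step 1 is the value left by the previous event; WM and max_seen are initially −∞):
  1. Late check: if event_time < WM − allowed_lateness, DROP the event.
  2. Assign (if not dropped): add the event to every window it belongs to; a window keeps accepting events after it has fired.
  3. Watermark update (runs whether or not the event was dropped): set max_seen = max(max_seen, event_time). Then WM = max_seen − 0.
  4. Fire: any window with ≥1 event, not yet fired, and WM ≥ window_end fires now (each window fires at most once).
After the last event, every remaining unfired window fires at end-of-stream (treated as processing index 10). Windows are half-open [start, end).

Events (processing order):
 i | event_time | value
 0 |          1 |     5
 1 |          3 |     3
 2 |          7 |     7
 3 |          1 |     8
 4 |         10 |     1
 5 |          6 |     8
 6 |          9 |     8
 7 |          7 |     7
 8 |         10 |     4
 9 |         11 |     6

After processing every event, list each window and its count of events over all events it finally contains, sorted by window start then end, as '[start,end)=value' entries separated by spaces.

[1,3)=1 [3,5)=1 [7,9)=1 [10,13)=3

i=0 t=1 v=5: → [1,3); WM=1
i=1 t=3 v=3: → [3,5); WM=3
i=2 t=7 v=7: → [7,9); WM=7
i=3 t=1 v=8: DROP (t<7-0); WM=7
i=4 t=10 v=1: → [10,12); WM=10
i=5 t=6 v=8: DROP (t<10-0); WM=10
i=6 t=9 v=8: DROP (t<10-0); WM=10
i=7 t=7 v=7: DROP (t<10-0); WM=10
i=8 t=10 v=4: → [10,12); WM=10
i=9 t=11 v=6: → [10,13); WM=11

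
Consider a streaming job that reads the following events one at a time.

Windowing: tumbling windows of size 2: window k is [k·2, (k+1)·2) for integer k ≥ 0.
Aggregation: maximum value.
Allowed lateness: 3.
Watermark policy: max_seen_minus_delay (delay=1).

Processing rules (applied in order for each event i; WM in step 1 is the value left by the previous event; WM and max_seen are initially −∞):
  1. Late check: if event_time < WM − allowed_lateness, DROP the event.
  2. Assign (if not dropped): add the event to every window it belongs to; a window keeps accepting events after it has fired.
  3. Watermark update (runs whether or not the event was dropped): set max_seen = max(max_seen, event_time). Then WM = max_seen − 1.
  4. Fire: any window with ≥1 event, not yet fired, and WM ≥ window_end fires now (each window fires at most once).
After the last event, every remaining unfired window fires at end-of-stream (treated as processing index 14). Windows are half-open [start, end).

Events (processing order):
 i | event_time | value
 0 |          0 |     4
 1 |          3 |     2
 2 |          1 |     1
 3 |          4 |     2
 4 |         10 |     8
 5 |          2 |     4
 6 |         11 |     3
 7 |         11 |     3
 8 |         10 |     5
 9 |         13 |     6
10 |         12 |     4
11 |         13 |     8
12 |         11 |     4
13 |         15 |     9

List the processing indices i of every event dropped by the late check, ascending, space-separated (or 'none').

5

i=0 t=0 v=4: → [0,2); WM=-1
i=1 t=3 v=2: → [2,4); WM=2; [0,2) fires=4
i=2 t=1 v=1: → [0,2); WM=2
i=3 t=4 v=2: → [4,6); WM=3
i=4 t=10 v=8: → [10,12); WM=9; [2,4) fires=2 [4,6) fires=2
i=5 t=2 v=4: DROP (t<9-3); WM=9
i=6 t=11 v=3: → [10,12); WM=10
i=7 t=11 v=3: → [10,12); WM=10
i=8 t=10 v=5: → [10,12); WM=10
i=9 t=13 v=6: → [12,14); WM=12; [10,12) fires=8
i=10 t=12 v=4: → [12,14); WM=12
i=11 t=13 v=8: → [12,14); WM=12
i=12 t=11 v=4: → [10,12); WM=12
i=13 t=15 v=9: → [14,16); WM=14; [12,14) fires=8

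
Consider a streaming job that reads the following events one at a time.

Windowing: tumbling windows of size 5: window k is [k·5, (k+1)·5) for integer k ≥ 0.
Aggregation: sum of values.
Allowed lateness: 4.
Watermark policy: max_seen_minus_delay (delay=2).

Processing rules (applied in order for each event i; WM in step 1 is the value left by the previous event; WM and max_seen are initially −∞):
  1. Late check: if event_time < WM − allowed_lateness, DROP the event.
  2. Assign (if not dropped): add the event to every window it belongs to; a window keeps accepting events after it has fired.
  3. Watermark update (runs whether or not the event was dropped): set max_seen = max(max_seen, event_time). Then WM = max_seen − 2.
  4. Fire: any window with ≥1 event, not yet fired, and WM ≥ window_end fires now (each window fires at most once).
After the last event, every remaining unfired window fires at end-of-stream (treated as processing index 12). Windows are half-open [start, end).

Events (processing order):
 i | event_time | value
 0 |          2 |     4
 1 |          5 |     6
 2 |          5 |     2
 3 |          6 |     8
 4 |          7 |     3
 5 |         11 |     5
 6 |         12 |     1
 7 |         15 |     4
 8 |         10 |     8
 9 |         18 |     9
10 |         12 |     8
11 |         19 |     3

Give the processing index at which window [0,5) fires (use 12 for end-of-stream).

i=0 t=2 v=4: → [0,5); WM=0
i=1 t=5 v=6: → [5,10); WM=3
i=2 t=5 v=2: → [5,10); WM=3
i=3 t=6 v=8: → [5,10); WM=4
i=4 t=7 v=3: → [5,10); WM=5; [0,5) fires=4
i=5 t=11 v=5: → [10,15); WM=9
i=6 t=12 v=1: → [10,15); WM=10; [5,10) fires=19
i=7 t=15 v=4: → [15,20); WM=13
i=8 t=10 v=8: → [10,15); WM=13
i=9 t=18 v=9: → [15,20); WM=16; [10,15) fires=14
i=10 t=12 v=8: → [10,15); WM=16
i=11 t=19 v=3: → [15,20); WM=17

4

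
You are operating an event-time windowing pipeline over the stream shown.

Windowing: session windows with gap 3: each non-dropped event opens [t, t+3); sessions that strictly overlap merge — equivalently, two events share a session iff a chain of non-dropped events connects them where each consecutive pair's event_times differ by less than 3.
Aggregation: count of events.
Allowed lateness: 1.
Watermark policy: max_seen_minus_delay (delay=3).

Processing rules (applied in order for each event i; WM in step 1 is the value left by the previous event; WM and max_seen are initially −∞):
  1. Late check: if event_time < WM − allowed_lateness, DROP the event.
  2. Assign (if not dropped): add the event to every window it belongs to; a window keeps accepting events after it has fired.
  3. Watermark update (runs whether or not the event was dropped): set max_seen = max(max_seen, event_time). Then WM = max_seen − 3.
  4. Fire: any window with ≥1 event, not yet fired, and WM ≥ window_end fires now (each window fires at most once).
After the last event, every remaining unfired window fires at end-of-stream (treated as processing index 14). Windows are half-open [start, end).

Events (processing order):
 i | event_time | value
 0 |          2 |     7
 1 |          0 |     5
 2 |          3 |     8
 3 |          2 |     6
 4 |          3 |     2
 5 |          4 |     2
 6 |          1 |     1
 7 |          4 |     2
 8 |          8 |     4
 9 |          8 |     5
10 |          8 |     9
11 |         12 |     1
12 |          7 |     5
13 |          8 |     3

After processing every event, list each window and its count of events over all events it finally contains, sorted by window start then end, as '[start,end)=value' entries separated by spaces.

[0,7)=8 [8,11)=4 [12,15)=1

i=0 t=2 v=7: → [2,5); WM=-1
i=1 t=0 v=5: → [0,5); WM=-1
i=2 t=3 v=8: → [0,6); WM=0
i=3 t=2 v=6: → [0,6); WM=0
i=4 t=3 v=2: → [0,6); WM=0
i=5 t=4 v=2: → [0,7); WM=1
i=6 t=1 v=1: → [0,7); WM=1
i=7 t=4 v=2: → [0,7); WM=1
i=8 t=8 v=4: → [8,11); WM=5
i=9 t=8 v=5: → [8,11); WM=5
i=10 t=8 v=9: → [8,11); WM=5
i=11 t=12 v=1: → [12,15); WM=9
i=12 t=7 v=5: DROP (t<9-1); WM=9
i=13 t=8 v=3: → [8,11); WM=9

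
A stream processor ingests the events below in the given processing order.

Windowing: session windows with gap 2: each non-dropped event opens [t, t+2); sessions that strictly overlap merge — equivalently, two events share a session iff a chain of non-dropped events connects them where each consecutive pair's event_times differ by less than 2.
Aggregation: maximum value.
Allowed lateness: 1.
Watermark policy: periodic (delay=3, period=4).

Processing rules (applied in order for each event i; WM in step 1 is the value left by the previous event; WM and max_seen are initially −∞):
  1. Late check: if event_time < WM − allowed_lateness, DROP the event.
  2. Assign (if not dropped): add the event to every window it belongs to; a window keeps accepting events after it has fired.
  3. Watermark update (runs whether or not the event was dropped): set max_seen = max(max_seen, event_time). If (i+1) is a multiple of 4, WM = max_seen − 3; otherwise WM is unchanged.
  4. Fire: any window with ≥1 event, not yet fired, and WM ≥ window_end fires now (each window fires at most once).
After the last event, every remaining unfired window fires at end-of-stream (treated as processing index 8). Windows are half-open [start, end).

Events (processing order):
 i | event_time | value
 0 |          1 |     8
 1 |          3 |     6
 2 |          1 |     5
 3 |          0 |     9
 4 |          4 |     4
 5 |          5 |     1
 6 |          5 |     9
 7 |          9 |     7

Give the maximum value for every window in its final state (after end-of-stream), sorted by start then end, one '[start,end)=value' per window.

[0,3)=9 [3,7)=9 [9,11)=7

i=0 t=1 v=8: → [1,3); WM=−∞
i=1 t=3 v=6: → [3,5); WM=−∞
i=2 t=1 v=5: → [1,3); WM=−∞
i=3 t=0 v=9: → [0,3); WM=0
i=4 t=4 v=4: → [3,6); WM=0
i=5 t=5 v=1: → [3,7); WM=0
i=6 t=5 v=9: → [3,7); WM=0
i=7 t=9 v=7: → [9,11); WM=6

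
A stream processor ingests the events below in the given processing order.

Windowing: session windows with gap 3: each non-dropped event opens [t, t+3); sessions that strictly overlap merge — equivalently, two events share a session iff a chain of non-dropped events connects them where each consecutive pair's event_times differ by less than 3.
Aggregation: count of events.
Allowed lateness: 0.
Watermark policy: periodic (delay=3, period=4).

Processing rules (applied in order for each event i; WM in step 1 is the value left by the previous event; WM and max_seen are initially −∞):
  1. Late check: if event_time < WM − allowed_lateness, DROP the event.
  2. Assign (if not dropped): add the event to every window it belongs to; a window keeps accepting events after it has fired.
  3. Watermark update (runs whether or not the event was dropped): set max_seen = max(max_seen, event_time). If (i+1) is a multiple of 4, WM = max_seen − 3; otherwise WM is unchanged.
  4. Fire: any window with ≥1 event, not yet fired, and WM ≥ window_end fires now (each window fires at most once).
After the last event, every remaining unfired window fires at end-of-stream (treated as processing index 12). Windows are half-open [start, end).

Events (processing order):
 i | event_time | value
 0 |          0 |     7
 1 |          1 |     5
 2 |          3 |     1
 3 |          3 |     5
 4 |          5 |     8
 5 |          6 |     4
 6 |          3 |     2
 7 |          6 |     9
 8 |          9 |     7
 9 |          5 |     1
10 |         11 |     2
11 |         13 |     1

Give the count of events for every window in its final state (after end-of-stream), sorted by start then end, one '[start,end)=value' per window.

[0,9)=9 [9,16)=3

i=0 t=0 v=7: → [0,3); WM=−∞
i=1 t=1 v=5: → [0,4); WM=−∞
i=2 t=3 v=1: → [0,6); WM=−∞
i=3 t=3 v=5: → [0,6); WM=0
i=4 t=5 v=8: → [0,8); WM=0
i=5 t=6 v=4: → [0,9); WM=0
i=6 t=3 v=2: → [0,9); WM=0
i=7 t=6 v=9: → [0,9); WM=3
i=8 t=9 v=7: → [9,12); WM=3
i=9 t=5 v=1: → [0,9); WM=3
i=10 t=11 v=2: → [9,14); WM=3
i=11 t=13 v=1: → [9,16); WM=10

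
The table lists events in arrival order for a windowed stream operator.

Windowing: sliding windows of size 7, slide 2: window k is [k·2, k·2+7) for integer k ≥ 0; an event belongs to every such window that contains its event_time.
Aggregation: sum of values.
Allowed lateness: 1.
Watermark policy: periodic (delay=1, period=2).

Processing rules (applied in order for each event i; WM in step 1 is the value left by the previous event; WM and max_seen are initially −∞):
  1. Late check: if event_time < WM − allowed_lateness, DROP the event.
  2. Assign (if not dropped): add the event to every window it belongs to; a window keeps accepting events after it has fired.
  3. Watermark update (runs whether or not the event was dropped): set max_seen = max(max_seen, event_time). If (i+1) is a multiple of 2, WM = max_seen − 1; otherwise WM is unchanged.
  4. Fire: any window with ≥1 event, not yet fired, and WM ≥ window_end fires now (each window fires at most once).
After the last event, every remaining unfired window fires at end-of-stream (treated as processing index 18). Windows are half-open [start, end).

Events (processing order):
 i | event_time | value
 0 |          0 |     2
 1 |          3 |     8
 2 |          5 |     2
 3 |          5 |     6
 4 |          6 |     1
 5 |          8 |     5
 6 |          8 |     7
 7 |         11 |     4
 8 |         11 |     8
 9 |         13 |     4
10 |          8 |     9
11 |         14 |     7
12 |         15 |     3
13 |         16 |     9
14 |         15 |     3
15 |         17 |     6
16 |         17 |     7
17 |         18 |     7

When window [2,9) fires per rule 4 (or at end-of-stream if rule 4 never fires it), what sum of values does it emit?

29

i=0 t=0 v=2: → [0,7); WM=−∞
i=1 t=3 v=8: → [2,9),[0,7); WM=2
i=2 t=5 v=2: → [4,11),[2,9),[0,7); WM=2
i=3 t=5 v=6: → [4,11),[2,9),[0,7); WM=4
i=4 t=6 v=1: → [6,13),[4,11),[2,9),[0,7); WM=4
i=5 t=8 v=5: → [8,15),[6,13),[4,11),[2,9); WM=7; [0,7) fires=19
i=6 t=8 v=7: → [8,15),[6,13),[4,11),[2,9); WM=7
i=7 t=11 v=4: → [10,17),[8,15),[6,13); WM=10; [2,9) fires=29
i=8 t=11 v=8: → [10,17),[8,15),[6,13); WM=10
i=9 t=13 v=4: → [12,19),[10,17),[8,15); WM=12; [4,11) fires=21
i=10 t=8 v=9: DROP (t<12-1); WM=12
i=11 t=14 v=7: → [14,21),[12,19),[10,17),[8,15); WM=13; [6,13) fires=25
i=12 t=15 v=3: → [14,21),[12,19),[10,17); WM=13
i=13 t=16 v=9: → [16,23),[14,21),[12,19),[10,17); WM=15; [8,15) fires=35
i=14 t=15 v=3: → [14,21),[12,19),[10,17); WM=15
i=15 t=17 v=6: → [16,23),[14,21),[12,19); WM=16
i=16 t=17 v=7: → [16,23),[14,21),[12,19); WM=16
i=17 t=18 v=7: → [18,25),[16,23),[14,21),[12,19); WM=17; [10,17) fires=38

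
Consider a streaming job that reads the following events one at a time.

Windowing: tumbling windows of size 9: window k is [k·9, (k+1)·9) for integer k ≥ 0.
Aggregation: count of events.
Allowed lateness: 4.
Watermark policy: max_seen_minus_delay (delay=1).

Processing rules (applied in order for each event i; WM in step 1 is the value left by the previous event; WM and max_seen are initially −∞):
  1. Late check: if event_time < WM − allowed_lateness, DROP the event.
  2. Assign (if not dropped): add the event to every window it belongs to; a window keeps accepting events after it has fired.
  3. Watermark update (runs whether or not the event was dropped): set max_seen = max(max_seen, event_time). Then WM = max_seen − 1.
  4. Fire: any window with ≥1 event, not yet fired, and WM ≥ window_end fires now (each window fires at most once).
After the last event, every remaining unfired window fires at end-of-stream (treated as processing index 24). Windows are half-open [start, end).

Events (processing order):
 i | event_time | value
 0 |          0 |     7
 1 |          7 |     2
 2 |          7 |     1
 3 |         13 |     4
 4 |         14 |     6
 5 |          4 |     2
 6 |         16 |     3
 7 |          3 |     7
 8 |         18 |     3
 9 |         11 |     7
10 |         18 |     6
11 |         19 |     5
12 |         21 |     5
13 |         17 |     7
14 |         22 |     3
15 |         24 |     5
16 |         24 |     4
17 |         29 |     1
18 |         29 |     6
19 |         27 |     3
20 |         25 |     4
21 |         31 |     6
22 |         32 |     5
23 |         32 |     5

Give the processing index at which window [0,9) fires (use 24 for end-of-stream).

3

i=0 t=0 v=7: → [0,9); WM=-1
i=1 t=7 v=2: → [0,9); WM=6
i=2 t=7 v=1: → [0,9); WM=6
i=3 t=13 v=4: → [9,18); WM=12; [0,9) fires=3
i=4 t=14 v=6: → [9,18); WM=13
i=5 t=4 v=2: DROP (t<13-4); WM=13
i=6 t=16 v=3: → [9,18); WM=15
i=7 t=3 v=7: DROP (t<15-4); WM=15
i=8 t=18 v=3: → [18,27); WM=17
i=9 t=11 v=7: DROP (t<17-4); WM=17
i=10 t=18 v=6: → [18,27); WM=17
i=11 t=19 v=5: → [18,27); WM=18; [9,18) fires=3
i=12 t=21 v=5: → [18,27); WM=20
i=13 t=17 v=7: → [9,18); WM=20
i=14 t=22 v=3: → [18,27); WM=21
i=15 t=24 v=5: → [18,27); WM=23
i=16 t=24 v=4: → [18,27); WM=23
i=17 t=29 v=1: → [27,36); WM=28; [18,27) fires=7
i=18 t=29 v=6: → [27,36); WM=28
i=19 t=27 v=3: → [27,36); WM=28
i=20 t=25 v=4: → [18,27); WM=28
i=21 t=31 v=6: → [27,36); WM=30
i=22 t=32 v=5: → [27,36); WM=31
i=23 t=32 v=5: → [27,36); WM=31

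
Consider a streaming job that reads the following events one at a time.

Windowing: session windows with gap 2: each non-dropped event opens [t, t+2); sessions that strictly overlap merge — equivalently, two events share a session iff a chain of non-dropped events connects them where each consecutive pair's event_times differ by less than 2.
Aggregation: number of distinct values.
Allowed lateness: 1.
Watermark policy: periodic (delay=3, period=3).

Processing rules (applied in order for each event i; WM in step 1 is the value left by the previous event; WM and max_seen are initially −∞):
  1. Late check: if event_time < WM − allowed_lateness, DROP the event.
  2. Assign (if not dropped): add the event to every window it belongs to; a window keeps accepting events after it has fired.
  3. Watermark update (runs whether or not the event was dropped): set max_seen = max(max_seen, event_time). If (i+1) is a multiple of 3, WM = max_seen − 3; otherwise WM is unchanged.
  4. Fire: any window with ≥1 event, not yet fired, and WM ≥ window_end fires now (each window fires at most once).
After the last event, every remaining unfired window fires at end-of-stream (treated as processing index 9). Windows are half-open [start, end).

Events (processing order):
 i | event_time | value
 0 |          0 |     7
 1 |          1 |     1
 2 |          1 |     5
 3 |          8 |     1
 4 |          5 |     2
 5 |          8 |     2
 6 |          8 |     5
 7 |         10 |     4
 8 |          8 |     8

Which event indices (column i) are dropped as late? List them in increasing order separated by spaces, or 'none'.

none

i=0 t=0 v=7: → [0,2); WM=−∞
i=1 t=1 v=1: → [0,3); WM=−∞
i=2 t=1 v=5: → [0,3); WM=-2
i=3 t=8 v=1: → [8,10); WM=-2
i=4 t=5 v=2: → [5,7); WM=-2
i=5 t=8 v=2: → [8,10); WM=5
i=6 t=8 v=5: → [8,10); WM=5
i=7 t=10 v=4: → [10,12); WM=5
i=8 t=8 v=8: → [8,10); WM=7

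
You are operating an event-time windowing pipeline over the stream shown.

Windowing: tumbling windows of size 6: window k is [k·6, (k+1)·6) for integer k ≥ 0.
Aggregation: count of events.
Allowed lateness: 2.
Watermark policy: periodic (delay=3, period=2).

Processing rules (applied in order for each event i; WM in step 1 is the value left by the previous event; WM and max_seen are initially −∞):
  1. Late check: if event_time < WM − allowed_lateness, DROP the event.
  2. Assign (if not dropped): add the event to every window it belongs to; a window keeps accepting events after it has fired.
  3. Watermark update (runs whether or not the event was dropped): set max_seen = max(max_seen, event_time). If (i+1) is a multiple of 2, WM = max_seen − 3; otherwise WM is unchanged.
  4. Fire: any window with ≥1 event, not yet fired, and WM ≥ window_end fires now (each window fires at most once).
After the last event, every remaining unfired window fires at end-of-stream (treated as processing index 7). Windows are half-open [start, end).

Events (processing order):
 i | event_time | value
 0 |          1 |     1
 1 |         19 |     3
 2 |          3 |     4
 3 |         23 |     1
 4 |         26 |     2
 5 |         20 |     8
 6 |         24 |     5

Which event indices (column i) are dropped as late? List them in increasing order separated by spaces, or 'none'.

i=0 t=1 v=1: → [0,6); WM=−∞
i=1 t=19 v=3: → [18,24); WM=16; [0,6) fires=1
i=2 t=3 v=4: DROP (t<16-2); WM=16
i=3 t=23 v=1: → [18,24); WM=20
i=4 t=26 v=2: → [24,30); WM=20
i=5 t=20 v=8: → [18,24); WM=23
i=6 t=24 v=5: → [24,30); WM=23

2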